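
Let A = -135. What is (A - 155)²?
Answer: 84100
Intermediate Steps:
(A - 155)² = (-135 - 155)² = (-290)² = 84100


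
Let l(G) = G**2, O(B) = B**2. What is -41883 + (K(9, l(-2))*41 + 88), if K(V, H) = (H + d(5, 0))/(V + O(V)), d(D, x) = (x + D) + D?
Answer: -1880488/45 ≈ -41789.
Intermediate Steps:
d(D, x) = x + 2*D (d(D, x) = (D + x) + D = x + 2*D)
K(V, H) = (10 + H)/(V + V**2) (K(V, H) = (H + (0 + 2*5))/(V + V**2) = (H + (0 + 10))/(V + V**2) = (H + 10)/(V + V**2) = (10 + H)/(V + V**2))
-41883 + (K(9, l(-2))*41 + 88) = -41883 + (((10 + (-2)**2)/(9*(1 + 9)))*41 + 88) = -41883 + (((1/9)*(10 + 4)/10)*41 + 88) = -41883 + (((1/9)*(1/10)*14)*41 + 88) = -41883 + ((7/45)*41 + 88) = -41883 + (287/45 + 88) = -41883 + 4247/45 = -1880488/45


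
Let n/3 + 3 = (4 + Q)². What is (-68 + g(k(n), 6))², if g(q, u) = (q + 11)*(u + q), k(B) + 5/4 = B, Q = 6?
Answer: 2022257487721/256 ≈ 7.8994e+9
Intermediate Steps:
n = 291 (n = -9 + 3*(4 + 6)² = -9 + 3*10² = -9 + 3*100 = -9 + 300 = 291)
k(B) = -5/4 + B
g(q, u) = (11 + q)*(q + u)
(-68 + g(k(n), 6))² = (-68 + ((-5/4 + 291)² + 11*(-5/4 + 291) + 11*6 + (-5/4 + 291)*6))² = (-68 + ((1159/4)² + 11*(1159/4) + 66 + (1159/4)*6))² = (-68 + (1343281/16 + 12749/4 + 66 + 3477/2))² = (-68 + 1423149/16)² = (1422061/16)² = 2022257487721/256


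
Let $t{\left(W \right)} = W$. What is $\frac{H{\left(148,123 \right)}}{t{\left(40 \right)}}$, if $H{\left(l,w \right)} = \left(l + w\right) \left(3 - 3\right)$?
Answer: $0$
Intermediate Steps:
$H{\left(l,w \right)} = 0$ ($H{\left(l,w \right)} = \left(l + w\right) 0 = 0$)
$\frac{H{\left(148,123 \right)}}{t{\left(40 \right)}} = \frac{0}{40} = 0 \cdot \frac{1}{40} = 0$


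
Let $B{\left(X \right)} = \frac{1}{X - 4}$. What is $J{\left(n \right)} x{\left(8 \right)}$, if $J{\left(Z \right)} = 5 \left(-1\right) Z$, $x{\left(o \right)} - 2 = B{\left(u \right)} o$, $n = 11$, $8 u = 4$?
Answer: $\frac{110}{7} \approx 15.714$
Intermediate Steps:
$u = \frac{1}{2}$ ($u = \frac{1}{8} \cdot 4 = \frac{1}{2} \approx 0.5$)
$B{\left(X \right)} = \frac{1}{-4 + X}$
$x{\left(o \right)} = 2 - \frac{2 o}{7}$ ($x{\left(o \right)} = 2 + \frac{o}{-4 + \frac{1}{2}} = 2 + \frac{o}{- \frac{7}{2}} = 2 - \frac{2 o}{7}$)
$J{\left(Z \right)} = - 5 Z$
$J{\left(n \right)} x{\left(8 \right)} = \left(-5\right) 11 \left(2 - \frac{16}{7}\right) = - 55 \left(2 - \frac{16}{7}\right) = \left(-55\right) \left(- \frac{2}{7}\right) = \frac{110}{7}$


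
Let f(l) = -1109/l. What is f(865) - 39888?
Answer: -34504229/865 ≈ -39889.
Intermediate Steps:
f(865) - 39888 = -1109/865 - 39888 = -34504229/865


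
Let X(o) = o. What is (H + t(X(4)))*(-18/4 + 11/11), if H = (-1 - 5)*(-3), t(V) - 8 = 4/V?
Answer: -189/2 ≈ -94.500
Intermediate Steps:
t(V) = 8 + 4/V
H = 18 (H = -6*(-3) = 18)
(H + t(X(4)))*(-18/4 + 11/11) = (18 + (8 + 4/4))*(-18/4 + 11/11) = (18 + (8 + 4*(1/4)))*(-18*1/4 + 11*(1/11)) = (18 + (8 + 1))*(-9/2 + 1) = (18 + 9)*(-7/2) = 27*(-7/2) = -189/2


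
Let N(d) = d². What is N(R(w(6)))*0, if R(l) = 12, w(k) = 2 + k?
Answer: 0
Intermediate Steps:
N(R(w(6)))*0 = 12²*0 = 144*0 = 0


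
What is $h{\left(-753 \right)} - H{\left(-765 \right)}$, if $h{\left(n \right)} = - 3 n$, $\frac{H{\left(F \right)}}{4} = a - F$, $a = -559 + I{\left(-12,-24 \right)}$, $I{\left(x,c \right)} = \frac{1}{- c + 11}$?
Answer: $\frac{50221}{35} \approx 1434.9$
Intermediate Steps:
$I{\left(x,c \right)} = \frac{1}{11 - c}$
$a = - \frac{19564}{35}$ ($a = -559 - \frac{1}{-11 - 24} = -559 - \frac{1}{-35} = -559 - - \frac{1}{35} = -559 + \frac{1}{35} = - \frac{19564}{35} \approx -558.97$)
$H{\left(F \right)} = - \frac{78256}{35} - 4 F$ ($H{\left(F \right)} = 4 \left(- \frac{19564}{35} - F\right) = - \frac{78256}{35} - 4 F$)
$h{\left(-753 \right)} - H{\left(-765 \right)} = \left(-3\right) \left(-753\right) - \left(- \frac{78256}{35} - -3060\right) = 2259 - \left(- \frac{78256}{35} + 3060\right) = 2259 - \frac{28844}{35} = \frac{50221}{35}$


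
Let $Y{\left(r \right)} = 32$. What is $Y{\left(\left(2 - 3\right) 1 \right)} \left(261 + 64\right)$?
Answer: $10400$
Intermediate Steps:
$Y{\left(\left(2 - 3\right) 1 \right)} \left(261 + 64\right) = 32 \left(261 + 64\right) = 32 \cdot 325 = 10400$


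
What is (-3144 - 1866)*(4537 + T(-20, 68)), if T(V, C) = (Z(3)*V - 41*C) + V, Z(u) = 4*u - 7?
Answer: -8161290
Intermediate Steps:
Z(u) = -7 + 4*u
T(V, C) = -41*C + 6*V (T(V, C) = ((-7 + 4*3)*V - 41*C) + V = ((-7 + 12)*V - 41*C) + V = (5*V - 41*C) + V = (-41*C + 5*V) + V = -41*C + 6*V)
(-3144 - 1866)*(4537 + T(-20, 68)) = (-3144 - 1866)*(4537 + (-41*68 + 6*(-20))) = -5010*(4537 + (-2788 - 120)) = -5010*(4537 - 2908) = -5010*1629 = -8161290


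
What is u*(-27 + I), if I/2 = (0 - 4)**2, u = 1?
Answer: 5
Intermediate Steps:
I = 32 (I = 2*(0 - 4)**2 = 2*(-4)**2 = 2*16 = 32)
u*(-27 + I) = 1*(-27 + 32) = 1*5 = 5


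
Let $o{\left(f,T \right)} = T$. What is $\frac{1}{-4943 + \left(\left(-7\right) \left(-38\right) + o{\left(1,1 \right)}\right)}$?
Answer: $- \frac{1}{4676} \approx -0.00021386$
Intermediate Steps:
$\frac{1}{-4943 + \left(\left(-7\right) \left(-38\right) + o{\left(1,1 \right)}\right)} = \frac{1}{-4943 + \left(\left(-7\right) \left(-38\right) + 1\right)} = \frac{1}{-4943 + \left(266 + 1\right)} = \frac{1}{-4943 + 267} = \frac{1}{-4676} = - \frac{1}{4676}$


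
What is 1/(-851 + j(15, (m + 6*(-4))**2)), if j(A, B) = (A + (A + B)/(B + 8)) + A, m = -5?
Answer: -849/696173 ≈ -0.0012195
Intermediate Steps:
j(A, B) = 2*A + (A + B)/(8 + B) (j(A, B) = (A + (A + B)/(8 + B)) + A = 2*A + (A + B)/(8 + B))
1/(-851 + j(15, (m + 6*(-4))**2)) = 1/(-851 + ((-5 + 6*(-4))**2 + 17*15 + 2*15*(-5 + 6*(-4))**2)/(8 + (-5 + 6*(-4))**2)) = 1/(-851 + ((-5 - 24)**2 + 255 + 2*15*(-5 - 24)**2)/(8 + (-5 - 24)**2)) = 1/(-851 + ((-29)**2 + 255 + 2*15*(-29)**2)/(8 + (-29)**2)) = 1/(-851 + (841 + 255 + 2*15*841)/(8 + 841)) = 1/(-851 + (841 + 255 + 25230)/849) = 1/(-851 + (1/849)*26326) = 1/(-851 + 26326/849) = 1/(-696173/849) = -849/696173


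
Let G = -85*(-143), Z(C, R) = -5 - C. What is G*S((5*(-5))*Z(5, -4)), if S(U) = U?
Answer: 3038750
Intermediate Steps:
G = 12155
G*S((5*(-5))*Z(5, -4)) = 12155*((5*(-5))*(-5 - 1*5)) = 12155*(-25*(-5 - 5)) = 12155*(-25*(-10)) = 12155*250 = 3038750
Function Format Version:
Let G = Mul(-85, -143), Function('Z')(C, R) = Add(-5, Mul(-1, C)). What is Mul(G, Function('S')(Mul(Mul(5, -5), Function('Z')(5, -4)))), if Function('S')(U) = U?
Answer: 3038750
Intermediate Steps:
G = 12155
Mul(G, Function('S')(Mul(Mul(5, -5), Function('Z')(5, -4)))) = Mul(12155, Mul(Mul(5, -5), Add(-5, Mul(-1, 5)))) = Mul(12155, Mul(-25, Add(-5, -5))) = Mul(12155, Mul(-25, -10)) = Mul(12155, 250) = 3038750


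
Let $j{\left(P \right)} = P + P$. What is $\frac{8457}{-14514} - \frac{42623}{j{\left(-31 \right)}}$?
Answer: $\frac{51508824}{74989} \approx 686.88$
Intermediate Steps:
$j{\left(P \right)} = 2 P$
$\frac{8457}{-14514} - \frac{42623}{j{\left(-31 \right)}} = \frac{8457}{-14514} - \frac{42623}{2 \left(-31\right)} = 8457 \left(- \frac{1}{14514}\right) - \frac{42623}{-62} = - \frac{2819}{4838} - - \frac{42623}{62} = - \frac{2819}{4838} + \frac{42623}{62} = \frac{51508824}{74989}$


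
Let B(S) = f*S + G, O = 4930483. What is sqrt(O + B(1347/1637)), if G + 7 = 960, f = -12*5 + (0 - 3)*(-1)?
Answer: sqrt(13214983631061)/1637 ≈ 2220.7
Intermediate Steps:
f = -57 (f = -60 - 3*(-1) = -60 + 3 = -57)
G = 953 (G = -7 + 960 = 953)
B(S) = 953 - 57*S (B(S) = -57*S + 953 = 953 - 57*S)
sqrt(O + B(1347/1637)) = sqrt(4930483 + (953 - 76779/1637)) = sqrt(4930483 + 1483282/1637) = sqrt(8072683953/1637) = sqrt(13214983631061)/1637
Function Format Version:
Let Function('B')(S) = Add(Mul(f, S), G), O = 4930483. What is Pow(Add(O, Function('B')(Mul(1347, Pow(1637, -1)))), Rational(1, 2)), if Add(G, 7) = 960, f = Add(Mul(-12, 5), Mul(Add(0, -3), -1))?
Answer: Mul(Rational(1, 1637), Pow(13214983631061, Rational(1, 2))) ≈ 2220.7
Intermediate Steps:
f = -57 (f = Add(-60, Mul(-3, -1)) = Add(-60, 3) = -57)
G = 953 (G = Add(-7, 960) = 953)
Function('B')(S) = Add(953, Mul(-57, S)) (Function('B')(S) = Add(Mul(-57, S), 953) = Add(953, Mul(-57, S)))
Pow(Add(O, Function('B')(Mul(1347, Pow(1637, -1)))), Rational(1, 2)) = Pow(Add(4930483, Add(953, Mul(-57, Mul(1347, Pow(1637, -1))))), Rational(1, 2)) = Pow(Add(4930483, Add(953, Mul(-57, Mul(1347, Rational(1, 1637))))), Rational(1, 2)) = Pow(Add(4930483, Add(953, Mul(-57, Rational(1347, 1637)))), Rational(1, 2)) = Pow(Add(4930483, Add(953, Rational(-76779, 1637))), Rational(1, 2)) = Pow(Add(4930483, Rational(1483282, 1637)), Rational(1, 2)) = Pow(Rational(8072683953, 1637), Rational(1, 2)) = Mul(Rational(1, 1637), Pow(13214983631061, Rational(1, 2)))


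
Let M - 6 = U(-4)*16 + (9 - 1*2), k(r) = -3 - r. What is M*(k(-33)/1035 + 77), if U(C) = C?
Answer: -90355/23 ≈ -3928.5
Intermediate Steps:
M = -51 (M = 6 + (-4*16 + (9 - 1*2)) = 6 + (-64 + (9 - 2)) = 6 + (-64 + 7) = 6 - 57 = -51)
M*(k(-33)/1035 + 77) = -51*((-3 - 1*(-33))/1035 + 77) = -51*((-3 + 33)*(1/1035) + 77) = -51*(30*(1/1035) + 77) = -51*(2/69 + 77) = -51*5315/69 = -90355/23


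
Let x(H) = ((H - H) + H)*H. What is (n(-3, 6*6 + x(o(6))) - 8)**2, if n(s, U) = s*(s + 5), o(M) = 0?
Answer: 196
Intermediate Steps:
x(H) = H**2 (x(H) = (0 + H)*H = H*H = H**2)
n(s, U) = s*(5 + s)
(n(-3, 6*6 + x(o(6))) - 8)**2 = (-3*(5 - 3) - 8)**2 = (-3*2 - 8)**2 = (-6 - 8)**2 = (-14)**2 = 196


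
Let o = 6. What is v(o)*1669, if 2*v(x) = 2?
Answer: 1669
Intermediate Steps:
v(x) = 1 (v(x) = (1/2)*2 = 1)
v(o)*1669 = 1*1669 = 1669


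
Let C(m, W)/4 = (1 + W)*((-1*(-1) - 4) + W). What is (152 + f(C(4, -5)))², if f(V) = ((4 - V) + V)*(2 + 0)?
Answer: 25600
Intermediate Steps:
C(m, W) = 4*(1 + W)*(-3 + W) (C(m, W) = 4*((1 + W)*((-1*(-1) - 4) + W)) = 4*((1 + W)*((1 - 4) + W)) = 4*((1 + W)*(-3 + W)) = 4*(1 + W)*(-3 + W))
f(V) = 8 (f(V) = 4*2 = 8)
(152 + f(C(4, -5)))² = (152 + 8)² = 160² = 25600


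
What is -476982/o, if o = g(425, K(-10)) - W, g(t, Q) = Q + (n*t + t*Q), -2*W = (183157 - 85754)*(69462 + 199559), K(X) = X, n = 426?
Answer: -953964/26203806043 ≈ -3.6406e-5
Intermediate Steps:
W = -26203452463/2 (W = -(183157 - 85754)*(69462 + 199559)/2 = -97403*269021/2 = -1/2*26203452463 = -26203452463/2 ≈ -1.3102e+10)
g(t, Q) = Q + 426*t + Q*t (g(t, Q) = Q + (426*t + t*Q) = Q + (426*t + Q*t) = Q + 426*t + Q*t)
o = 26203806043/2 (o = (-10 + 426*425 - 10*425) - 1*(-26203452463/2) = (-10 + 181050 - 4250) + 26203452463/2 = 176790 + 26203452463/2 = 26203806043/2 ≈ 1.3102e+10)
-476982/o = -476982/26203806043/2 = -476982*2/26203806043 = -953964/26203806043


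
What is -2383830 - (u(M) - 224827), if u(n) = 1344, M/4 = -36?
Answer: -2160347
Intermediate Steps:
M = -144 (M = 4*(-36) = -144)
-2383830 - (u(M) - 224827) = -2383830 - (1344 - 224827) = -2383830 - 1*(-223483) = -2383830 + 223483 = -2160347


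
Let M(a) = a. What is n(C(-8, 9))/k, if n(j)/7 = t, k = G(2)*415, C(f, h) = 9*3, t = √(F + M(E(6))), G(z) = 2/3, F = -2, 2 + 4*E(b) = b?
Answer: 21*I/830 ≈ 0.025301*I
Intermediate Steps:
E(b) = -½ + b/4
G(z) = ⅔ (G(z) = 2*(⅓) = ⅔)
t = I (t = √(-2 + (-½ + (¼)*6)) = √(-2 + (-½ + 3/2)) = √(-2 + 1) = √(-1) = I ≈ 1.0*I)
C(f, h) = 27
k = 830/3 (k = (⅔)*415 = 830/3 ≈ 276.67)
n(j) = 7*I
n(C(-8, 9))/k = (7*I)/(830/3) = (7*I)*(3/830) = 21*I/830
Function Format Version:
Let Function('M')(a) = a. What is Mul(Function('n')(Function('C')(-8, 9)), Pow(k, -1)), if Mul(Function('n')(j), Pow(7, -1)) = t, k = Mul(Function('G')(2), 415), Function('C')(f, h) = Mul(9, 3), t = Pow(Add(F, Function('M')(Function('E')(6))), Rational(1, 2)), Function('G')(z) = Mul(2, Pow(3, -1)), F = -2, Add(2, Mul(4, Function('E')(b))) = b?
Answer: Mul(Rational(21, 830), I) ≈ Mul(0.025301, I)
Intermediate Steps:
Function('E')(b) = Add(Rational(-1, 2), Mul(Rational(1, 4), b))
Function('G')(z) = Rational(2, 3) (Function('G')(z) = Mul(2, Rational(1, 3)) = Rational(2, 3))
t = I (t = Pow(Add(-2, Add(Rational(-1, 2), Mul(Rational(1, 4), 6))), Rational(1, 2)) = Pow(Add(-2, Add(Rational(-1, 2), Rational(3, 2))), Rational(1, 2)) = Pow(Add(-2, 1), Rational(1, 2)) = Pow(-1, Rational(1, 2)) = I ≈ Mul(1.0000, I))
Function('C')(f, h) = 27
k = Rational(830, 3) (k = Mul(Rational(2, 3), 415) = Rational(830, 3) ≈ 276.67)
Function('n')(j) = Mul(7, I)
Mul(Function('n')(Function('C')(-8, 9)), Pow(k, -1)) = Mul(Mul(7, I), Pow(Rational(830, 3), -1)) = Mul(Mul(7, I), Rational(3, 830)) = Mul(Rational(21, 830), I)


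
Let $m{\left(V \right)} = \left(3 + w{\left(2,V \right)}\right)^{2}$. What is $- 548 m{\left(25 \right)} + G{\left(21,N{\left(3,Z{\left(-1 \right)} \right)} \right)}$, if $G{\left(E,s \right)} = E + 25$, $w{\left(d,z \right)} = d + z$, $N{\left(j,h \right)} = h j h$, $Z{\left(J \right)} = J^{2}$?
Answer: $-493154$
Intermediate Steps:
$N{\left(j,h \right)} = j h^{2}$
$G{\left(E,s \right)} = 25 + E$
$m{\left(V \right)} = \left(5 + V\right)^{2}$ ($m{\left(V \right)} = \left(3 + \left(2 + V\right)\right)^{2} = \left(5 + V\right)^{2}$)
$- 548 m{\left(25 \right)} + G{\left(21,N{\left(3,Z{\left(-1 \right)} \right)} \right)} = - 548 \left(5 + 25\right)^{2} + \left(25 + 21\right) = - 548 \cdot 30^{2} + 46 = \left(-548\right) 900 + 46 = -493200 + 46 = -493154$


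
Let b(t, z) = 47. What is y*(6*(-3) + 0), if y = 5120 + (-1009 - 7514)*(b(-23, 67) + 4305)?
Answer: 667565568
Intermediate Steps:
y = -37086976 (y = 5120 + (-1009 - 7514)*(47 + 4305) = 5120 - 8523*4352 = 5120 - 37092096 = -37086976)
y*(6*(-3) + 0) = -37086976*(6*(-3) + 0) = -37086976*(-18 + 0) = -37086976*(-18) = 667565568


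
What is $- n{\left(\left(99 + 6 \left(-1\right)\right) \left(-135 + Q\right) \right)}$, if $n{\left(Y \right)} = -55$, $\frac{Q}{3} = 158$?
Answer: $55$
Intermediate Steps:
$Q = 474$ ($Q = 3 \cdot 158 = 474$)
$- n{\left(\left(99 + 6 \left(-1\right)\right) \left(-135 + Q\right) \right)} = \left(-1\right) \left(-55\right) = 55$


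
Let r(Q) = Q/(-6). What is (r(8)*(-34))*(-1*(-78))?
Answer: 3536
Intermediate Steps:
r(Q) = -Q/6 (r(Q) = Q*(-1/6) = -Q/6)
(r(8)*(-34))*(-1*(-78)) = (-1/6*8*(-34))*(-1*(-78)) = -4/3*(-34)*78 = (136/3)*78 = 3536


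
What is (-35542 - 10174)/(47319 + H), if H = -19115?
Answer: -1039/641 ≈ -1.6209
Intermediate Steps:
(-35542 - 10174)/(47319 + H) = (-35542 - 10174)/(47319 - 19115) = -45716/28204 = -45716*1/28204 = -1039/641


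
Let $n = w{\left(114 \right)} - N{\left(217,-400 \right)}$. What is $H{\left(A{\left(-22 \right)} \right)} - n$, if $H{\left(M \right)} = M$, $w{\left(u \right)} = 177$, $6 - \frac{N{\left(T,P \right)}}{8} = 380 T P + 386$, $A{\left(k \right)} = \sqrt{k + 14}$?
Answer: $263868783 + 2 i \sqrt{2} \approx 2.6387 \cdot 10^{8} + 2.8284 i$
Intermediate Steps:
$A{\left(k \right)} = \sqrt{14 + k}$
$N{\left(T,P \right)} = -3040 - 3040 P T$ ($N{\left(T,P \right)} = 48 - 8 \left(380 T P + 386\right) = 48 - 8 \left(380 P T + 386\right) = 48 - 8 \left(386 + 380 P T\right) = 48 - \left(3088 + 3040 P T\right) = -3040 - 3040 P T$)
$n = -263868783$ ($n = 177 - \left(-3040 - \left(-1216000\right) 217\right) = 177 - \left(-3040 + 263872000\right) = 177 - 263868960 = -263868783$)
$H{\left(A{\left(-22 \right)} \right)} - n = \sqrt{14 - 22} - -263868783 = \sqrt{-8} + 263868783 = 2 i \sqrt{2} + 263868783 = 263868783 + 2 i \sqrt{2}$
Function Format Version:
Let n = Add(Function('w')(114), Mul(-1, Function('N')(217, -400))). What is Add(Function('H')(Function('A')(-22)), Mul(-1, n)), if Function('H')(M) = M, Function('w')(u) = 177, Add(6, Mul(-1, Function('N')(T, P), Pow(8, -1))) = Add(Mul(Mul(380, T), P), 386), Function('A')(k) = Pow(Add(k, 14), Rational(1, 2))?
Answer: Add(263868783, Mul(2, I, Pow(2, Rational(1, 2)))) ≈ Add(2.6387e+8, Mul(2.8284, I))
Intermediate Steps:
Function('A')(k) = Pow(Add(14, k), Rational(1, 2))
Function('N')(T, P) = Add(-3040, Mul(-3040, P, T)) (Function('N')(T, P) = Add(48, Mul(-8, Add(Mul(Mul(380, T), P), 386))) = Add(48, Mul(-8, Add(Mul(380, P, T), 386))) = Add(48, Mul(-8, Add(386, Mul(380, P, T)))) = Add(48, Add(-3088, Mul(-3040, P, T))) = Add(-3040, Mul(-3040, P, T)))
n = -263868783 (n = Add(177, Mul(-1, Add(-3040, Mul(-3040, -400, 217)))) = Add(177, Mul(-1, Add(-3040, 263872000))) = Add(177, Mul(-1, 263868960)) = Add(177, -263868960) = -263868783)
Add(Function('H')(Function('A')(-22)), Mul(-1, n)) = Add(Pow(Add(14, -22), Rational(1, 2)), Mul(-1, -263868783)) = Add(Pow(-8, Rational(1, 2)), 263868783) = Add(Mul(2, I, Pow(2, Rational(1, 2))), 263868783) = Add(263868783, Mul(2, I, Pow(2, Rational(1, 2))))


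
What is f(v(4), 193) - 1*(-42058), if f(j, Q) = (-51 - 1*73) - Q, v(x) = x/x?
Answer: 41741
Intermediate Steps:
v(x) = 1
f(j, Q) = -124 - Q (f(j, Q) = (-51 - 73) - Q = -124 - Q)
f(v(4), 193) - 1*(-42058) = (-124 - 1*193) - 1*(-42058) = (-124 - 193) + 42058 = -317 + 42058 = 41741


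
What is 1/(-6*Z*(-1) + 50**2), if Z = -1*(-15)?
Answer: 1/2590 ≈ 0.00038610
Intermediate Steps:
Z = 15
1/(-6*Z*(-1) + 50**2) = 1/(-6*15*(-1) + 50**2) = 1/(-90*(-1) + 2500) = 1/(90 + 2500) = 1/2590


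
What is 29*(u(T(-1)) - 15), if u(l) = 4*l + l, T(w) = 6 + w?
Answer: 290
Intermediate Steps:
u(l) = 5*l
29*(u(T(-1)) - 15) = 29*(5*(6 - 1) - 15) = 29*(5*5 - 15) = 29*(25 - 15) = 29*10 = 290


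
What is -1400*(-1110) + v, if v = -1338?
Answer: 1552662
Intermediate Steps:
-1400*(-1110) + v = -1400*(-1110) - 1338 = 1554000 - 1338 = 1552662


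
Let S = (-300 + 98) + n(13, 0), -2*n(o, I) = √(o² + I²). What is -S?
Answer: 417/2 ≈ 208.50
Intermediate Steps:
n(o, I) = -√(I² + o²)/2 (n(o, I) = -√(o² + I²)/2 = -√(I² + o²)/2)
S = -417/2 (S = (-300 + 98) - √(0² + 13²)/2 = -202 - √(0 + 169)/2 = -202 - √169/2 = -202 - ½*13 = -202 - 13/2 = -417/2 ≈ -208.50)
-S = -1*(-417/2) = 417/2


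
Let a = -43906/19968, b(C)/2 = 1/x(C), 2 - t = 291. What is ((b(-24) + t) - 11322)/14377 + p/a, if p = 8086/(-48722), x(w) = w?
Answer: -67550889911501/92265323321292 ≈ -0.73214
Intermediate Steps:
t = -289 (t = 2 - 1*291 = 2 - 291 = -289)
p = -4043/24361 (p = 8086*(-1/48722) = -4043/24361 ≈ -0.16596)
b(C) = 2/C
a = -21953/9984 (a = -43906*1/19968 = -21953/9984 ≈ -2.1988)
((b(-24) + t) - 11322)/14377 + p/a = ((2/(-24) - 289) - 11322)/14377 - 4043/(24361*(-21953/9984)) = ((2*(-1/24) - 289) - 11322)*(1/14377) - 4043/24361*(-9984/21953) = ((-1/12 - 289) - 11322)*(1/14377) + 40365312/534797033 = (-3469/12 - 11322)*(1/14377) + 40365312/534797033 = -139333/12*1/14377 + 40365312/534797033 = -139333/172524 + 40365312/534797033 = -67550889911501/92265323321292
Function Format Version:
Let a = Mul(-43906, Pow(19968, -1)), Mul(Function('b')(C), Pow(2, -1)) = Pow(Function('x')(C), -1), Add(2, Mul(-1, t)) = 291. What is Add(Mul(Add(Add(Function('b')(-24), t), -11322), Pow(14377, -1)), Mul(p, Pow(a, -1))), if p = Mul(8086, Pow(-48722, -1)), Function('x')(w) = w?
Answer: Rational(-67550889911501, 92265323321292) ≈ -0.73214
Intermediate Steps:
t = -289 (t = Add(2, Mul(-1, 291)) = Add(2, -291) = -289)
p = Rational(-4043, 24361) (p = Mul(8086, Rational(-1, 48722)) = Rational(-4043, 24361) ≈ -0.16596)
Function('b')(C) = Mul(2, Pow(C, -1))
a = Rational(-21953, 9984) (a = Mul(-43906, Rational(1, 19968)) = Rational(-21953, 9984) ≈ -2.1988)
Add(Mul(Add(Add(Function('b')(-24), t), -11322), Pow(14377, -1)), Mul(p, Pow(a, -1))) = Add(Mul(Add(Add(Mul(2, Pow(-24, -1)), -289), -11322), Pow(14377, -1)), Mul(Rational(-4043, 24361), Pow(Rational(-21953, 9984), -1))) = Add(Mul(Add(Add(Mul(2, Rational(-1, 24)), -289), -11322), Rational(1, 14377)), Mul(Rational(-4043, 24361), Rational(-9984, 21953))) = Add(Mul(Add(Add(Rational(-1, 12), -289), -11322), Rational(1, 14377)), Rational(40365312, 534797033)) = Add(Mul(Add(Rational(-3469, 12), -11322), Rational(1, 14377)), Rational(40365312, 534797033)) = Add(Mul(Rational(-139333, 12), Rational(1, 14377)), Rational(40365312, 534797033)) = Add(Rational(-139333, 172524), Rational(40365312, 534797033)) = Rational(-67550889911501, 92265323321292)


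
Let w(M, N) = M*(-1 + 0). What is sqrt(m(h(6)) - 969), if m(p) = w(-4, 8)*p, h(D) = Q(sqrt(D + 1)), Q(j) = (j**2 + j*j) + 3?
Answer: I*sqrt(901) ≈ 30.017*I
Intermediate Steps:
w(M, N) = -M (w(M, N) = M*(-1) = -M)
Q(j) = 3 + 2*j**2 (Q(j) = (j**2 + j**2) + 3 = 2*j**2 + 3 = 3 + 2*j**2)
h(D) = 5 + 2*D (h(D) = 3 + 2*(sqrt(D + 1))**2 = 3 + 2*(sqrt(1 + D))**2 = 3 + 2*(1 + D) = 3 + (2 + 2*D) = 5 + 2*D)
m(p) = 4*p (m(p) = (-1*(-4))*p = 4*p)
sqrt(m(h(6)) - 969) = sqrt(4*(5 + 2*6) - 969) = sqrt(4*(5 + 12) - 969) = sqrt(4*17 - 969) = sqrt(68 - 969) = sqrt(-901) = I*sqrt(901)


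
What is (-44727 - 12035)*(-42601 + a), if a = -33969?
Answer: 4346266340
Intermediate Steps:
(-44727 - 12035)*(-42601 + a) = (-44727 - 12035)*(-42601 - 33969) = -56762*(-76570) = 4346266340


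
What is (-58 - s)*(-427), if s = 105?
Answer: 69601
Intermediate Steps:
(-58 - s)*(-427) = (-58 - 1*105)*(-427) = (-58 - 105)*(-427) = -163*(-427) = 69601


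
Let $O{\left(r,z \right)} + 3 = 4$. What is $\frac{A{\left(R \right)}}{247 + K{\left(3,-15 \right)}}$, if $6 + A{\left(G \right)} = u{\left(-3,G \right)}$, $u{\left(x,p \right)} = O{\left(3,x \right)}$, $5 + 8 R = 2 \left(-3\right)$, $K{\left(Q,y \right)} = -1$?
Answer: $- \frac{5}{246} \approx -0.020325$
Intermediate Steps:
$O{\left(r,z \right)} = 1$ ($O{\left(r,z \right)} = -3 + 4 = 1$)
$R = - \frac{11}{8}$ ($R = - \frac{5}{8} + \frac{2 \left(-3\right)}{8} = - \frac{5}{8} + \frac{1}{8} \left(-6\right) = - \frac{5}{8} - \frac{3}{4} = - \frac{11}{8} \approx -1.375$)
$u{\left(x,p \right)} = 1$
$A{\left(G \right)} = -5$ ($A{\left(G \right)} = -6 + 1 = -5$)
$\frac{A{\left(R \right)}}{247 + K{\left(3,-15 \right)}} = \frac{1}{247 - 1} \left(-5\right) = \frac{1}{246} \left(-5\right) = - \frac{5}{246}$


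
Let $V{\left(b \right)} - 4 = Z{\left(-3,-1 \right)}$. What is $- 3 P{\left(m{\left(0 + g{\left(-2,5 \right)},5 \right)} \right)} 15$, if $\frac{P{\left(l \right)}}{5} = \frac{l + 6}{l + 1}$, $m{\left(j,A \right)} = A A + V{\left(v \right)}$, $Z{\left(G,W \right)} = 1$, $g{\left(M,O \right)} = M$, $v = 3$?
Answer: $- \frac{8100}{31} \approx -261.29$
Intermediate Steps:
$V{\left(b \right)} = 5$ ($V{\left(b \right)} = 4 + 1 = 5$)
$m{\left(j,A \right)} = 5 + A^{2}$ ($m{\left(j,A \right)} = A A + 5 = A^{2} + 5 = 5 + A^{2}$)
$P{\left(l \right)} = \frac{5 \left(6 + l\right)}{1 + l}$ ($P{\left(l \right)} = 5 \frac{l + 6}{l + 1} = 5 \frac{6 + l}{1 + l} = \frac{5 \left(6 + l\right)}{1 + l}$)
$- 3 P{\left(m{\left(0 + g{\left(-2,5 \right)},5 \right)} \right)} 15 = - 3 \frac{5 \left(6 + \left(5 + 5^{2}\right)\right)}{1 + \left(5 + 5^{2}\right)} 15 = - 3 \frac{5 \left(6 + \left(5 + 25\right)\right)}{1 + \left(5 + 25\right)} 15 = - 3 \frac{5 \left(6 + 30\right)}{1 + 30} \cdot 15 = - 3 \cdot 5 \cdot \frac{1}{31} \cdot 36 \cdot 15 = \left(-3\right) \frac{180}{31} \cdot 15 = \left(- \frac{540}{31}\right) 15 = - \frac{8100}{31}$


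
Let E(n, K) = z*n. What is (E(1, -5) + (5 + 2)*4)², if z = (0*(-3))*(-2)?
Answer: 784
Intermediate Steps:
z = 0 (z = 0*(-2) = 0)
E(n, K) = 0 (E(n, K) = 0*n = 0)
(E(1, -5) + (5 + 2)*4)² = (0 + (5 + 2)*4)² = (0 + 7*4)² = (0 + 28)² = 28² = 784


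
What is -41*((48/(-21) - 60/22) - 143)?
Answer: 467277/77 ≈ 6068.5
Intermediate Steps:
-41*((48/(-21) - 60/22) - 143) = -41*((48*(-1/21) - 60*1/22) - 143) = -41*((-16/7 - 30/11) - 143) = -41*(-386/77 - 143) = -41*(-11397/77) = 467277/77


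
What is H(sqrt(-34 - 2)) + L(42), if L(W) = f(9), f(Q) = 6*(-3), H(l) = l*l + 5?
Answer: -49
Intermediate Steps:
H(l) = 5 + l**2 (H(l) = l**2 + 5 = 5 + l**2)
f(Q) = -18
L(W) = -18
H(sqrt(-34 - 2)) + L(42) = (5 + (sqrt(-34 - 2))**2) - 18 = (5 + (sqrt(-36))**2) - 18 = (5 + (6*I)**2) - 18 = (5 - 36) - 18 = -31 - 18 = -49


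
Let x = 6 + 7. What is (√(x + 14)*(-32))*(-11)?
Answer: 1056*√3 ≈ 1829.0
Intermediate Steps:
x = 13
(√(x + 14)*(-32))*(-11) = (√(13 + 14)*(-32))*(-11) = (√27*(-32))*(-11) = ((3*√3)*(-32))*(-11) = -96*√3*(-11) = 1056*√3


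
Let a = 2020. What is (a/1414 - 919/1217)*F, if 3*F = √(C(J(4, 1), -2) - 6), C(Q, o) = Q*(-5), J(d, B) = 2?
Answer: 22948*I/25557 ≈ 0.89791*I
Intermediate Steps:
C(Q, o) = -5*Q
F = 4*I/3 (F = √(-5*2 - 6)/3 = √(-10 - 6)/3 = √(-16)/3 = (4*I)/3 = 4*I/3 ≈ 1.3333*I)
(a/1414 - 919/1217)*F = (2020/1414 - 919/1217)*(4*I/3) = (2020*(1/1414) - 919*1/1217)*(4*I/3) = (10/7 - 919/1217)*(4*I/3) = 5737*(4*I/3)/8519 = 22948*I/25557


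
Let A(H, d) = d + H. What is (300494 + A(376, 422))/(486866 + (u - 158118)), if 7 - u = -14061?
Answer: 75323/85704 ≈ 0.87887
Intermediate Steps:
u = 14068 (u = 7 - 1*(-14061) = 7 + 14061 = 14068)
A(H, d) = H + d
(300494 + A(376, 422))/(486866 + (u - 158118)) = (300494 + (376 + 422))/(486866 + (14068 - 158118)) = (300494 + 798)/(486866 - 144050) = 301292/342816 = 301292*(1/342816) = 75323/85704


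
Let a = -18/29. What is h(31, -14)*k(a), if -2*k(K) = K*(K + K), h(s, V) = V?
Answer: 4536/841 ≈ 5.3936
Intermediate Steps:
a = -18/29 (a = -18*1/29 = -18/29 ≈ -0.62069)
k(K) = -K**2 (k(K) = -K*(K + K)/2 = -K*2*K/2 = -K**2)
h(31, -14)*k(a) = -(-14)*(-18/29)**2 = -(-14)*324/841 = -14*(-324/841) = 4536/841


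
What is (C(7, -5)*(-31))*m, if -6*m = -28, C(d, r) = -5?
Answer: 2170/3 ≈ 723.33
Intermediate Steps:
m = 14/3 (m = -1/6*(-28) = 14/3 ≈ 4.6667)
(C(7, -5)*(-31))*m = -5*(-31)*(14/3) = 155*(14/3) = 2170/3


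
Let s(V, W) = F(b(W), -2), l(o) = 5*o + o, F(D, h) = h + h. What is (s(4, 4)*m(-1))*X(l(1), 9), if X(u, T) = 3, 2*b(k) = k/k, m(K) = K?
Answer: 12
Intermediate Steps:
b(k) = 1/2 (b(k) = (k/k)/2 = (1/2)*1 = 1/2)
F(D, h) = 2*h
l(o) = 6*o
s(V, W) = -4 (s(V, W) = 2*(-2) = -4)
(s(4, 4)*m(-1))*X(l(1), 9) = -4*(-1)*3 = 4*3 = 12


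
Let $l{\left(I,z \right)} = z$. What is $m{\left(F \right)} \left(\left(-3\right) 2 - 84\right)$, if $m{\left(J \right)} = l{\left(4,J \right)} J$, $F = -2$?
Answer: $-360$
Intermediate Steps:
$m{\left(J \right)} = J^{2}$ ($m{\left(J \right)} = J J = J^{2}$)
$m{\left(F \right)} \left(\left(-3\right) 2 - 84\right) = \left(-2\right)^{2} \left(\left(-3\right) 2 - 84\right) = 4 \left(-6 - 84\right) = 4 \left(-90\right) = -360$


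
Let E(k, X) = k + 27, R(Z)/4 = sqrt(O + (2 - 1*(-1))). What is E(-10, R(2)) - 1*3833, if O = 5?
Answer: -3816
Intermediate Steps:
R(Z) = 8*sqrt(2) (R(Z) = 4*sqrt(5 + (2 - 1*(-1))) = 4*sqrt(5 + (2 + 1)) = 4*sqrt(5 + 3) = 4*sqrt(8) = 4*(2*sqrt(2)) = 8*sqrt(2))
E(k, X) = 27 + k
E(-10, R(2)) - 1*3833 = (27 - 10) - 1*3833 = 17 - 3833 = -3816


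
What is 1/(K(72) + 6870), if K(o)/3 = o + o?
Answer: 1/7302 ≈ 0.00013695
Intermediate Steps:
K(o) = 6*o (K(o) = 3*(o + o) = 3*(2*o) = 6*o)
1/(K(72) + 6870) = 1/(6*72 + 6870) = 1/(432 + 6870) = 1/7302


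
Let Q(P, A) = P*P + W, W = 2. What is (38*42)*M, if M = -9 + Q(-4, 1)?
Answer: 14364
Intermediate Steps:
Q(P, A) = 2 + P² (Q(P, A) = P*P + 2 = P² + 2 = 2 + P²)
M = 9 (M = -9 + (2 + (-4)²) = -9 + (2 + 16) = -9 + 18 = 9)
(38*42)*M = (38*42)*9 = 1596*9 = 14364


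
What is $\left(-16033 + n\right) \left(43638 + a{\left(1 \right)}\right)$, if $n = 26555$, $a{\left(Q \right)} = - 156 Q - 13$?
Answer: $457380818$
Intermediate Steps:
$a{\left(Q \right)} = -13 - 156 Q$
$\left(-16033 + n\right) \left(43638 + a{\left(1 \right)}\right) = \left(-16033 + 26555\right) \left(43638 - 169\right) = 10522 \left(43638 - 169\right) = 10522 \cdot 43469 = 457380818$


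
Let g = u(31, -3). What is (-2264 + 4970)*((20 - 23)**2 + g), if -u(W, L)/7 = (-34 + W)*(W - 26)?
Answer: 308484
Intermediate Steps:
u(W, L) = -7*(-34 + W)*(-26 + W) (u(W, L) = -7*(-34 + W)*(W - 26) = -7*(-34 + W)*(-26 + W))
g = 105 (g = -6188 - 7*31**2 + 420*31 = -6188 - 7*961 + 13020 = -6188 - 6727 + 13020 = 105)
(-2264 + 4970)*((20 - 23)**2 + g) = (-2264 + 4970)*((20 - 23)**2 + 105) = 2706*((-3)**2 + 105) = 2706*(9 + 105) = 2706*114 = 308484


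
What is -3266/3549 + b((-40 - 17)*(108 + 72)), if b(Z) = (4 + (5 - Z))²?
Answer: 374250425923/3549 ≈ 1.0545e+8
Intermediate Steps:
b(Z) = (9 - Z)²
-3266/3549 + b((-40 - 17)*(108 + 72)) = -3266/3549 + (-9 + (-40 - 17)*(108 + 72))² = -3266*1/3549 + (-9 - 57*180)² = -3266/3549 + (-9 - 10260)² = -3266/3549 + (-10269)² = -3266/3549 + 105452361 = 374250425923/3549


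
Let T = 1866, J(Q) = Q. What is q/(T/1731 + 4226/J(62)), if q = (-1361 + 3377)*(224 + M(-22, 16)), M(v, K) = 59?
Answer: 10205034336/1238483 ≈ 8240.0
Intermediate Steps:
q = 570528 (q = (-1361 + 3377)*(224 + 59) = 2016*283 = 570528)
q/(T/1731 + 4226/J(62)) = 570528/(1866/1731 + 4226/62) = 570528/(1866*(1/1731) + 4226*(1/62)) = 570528/(622/577 + 2113/31) = 570528/(1238483/17887) = 570528*(17887/1238483) = 10205034336/1238483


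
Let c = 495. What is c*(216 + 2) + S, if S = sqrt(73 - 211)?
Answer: 107910 + I*sqrt(138) ≈ 1.0791e+5 + 11.747*I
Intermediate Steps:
S = I*sqrt(138) (S = sqrt(-138) = I*sqrt(138) ≈ 11.747*I)
c*(216 + 2) + S = 495*(216 + 2) + I*sqrt(138) = 495*218 + I*sqrt(138) = 107910 + I*sqrt(138)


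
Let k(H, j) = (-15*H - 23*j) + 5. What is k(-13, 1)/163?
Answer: 177/163 ≈ 1.0859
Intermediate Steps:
k(H, j) = 5 - 23*j - 15*H (k(H, j) = (-23*j - 15*H) + 5 = 5 - 23*j - 15*H)
k(-13, 1)/163 = (5 - 23*1 - 15*(-13))/163 = (5 - 23 + 195)*(1/163) = 177*(1/163) = 177/163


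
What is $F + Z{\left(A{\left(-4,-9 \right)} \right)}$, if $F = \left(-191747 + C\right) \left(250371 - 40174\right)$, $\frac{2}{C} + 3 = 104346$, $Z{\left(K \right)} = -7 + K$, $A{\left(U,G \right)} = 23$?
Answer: $- \frac{4205507483392655}{104343} \approx -4.0305 \cdot 10^{10}$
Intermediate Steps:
$C = \frac{2}{104343}$ ($C = \frac{2}{-3 + 104346} = \frac{2}{104343} \approx 1.9168 \cdot 10^{-5}$)
$F = - \frac{4205507485062143}{104343}$ ($F = \left(-191747 + \frac{2}{104343}\right) \left(250371 - 40174\right) = \left(- \frac{20007457219}{104343}\right) 210197 = - \frac{4205507485062143}{104343} \approx -4.0305 \cdot 10^{10}$)
$F + Z{\left(A{\left(-4,-9 \right)} \right)} = - \frac{4205507485062143}{104343} + \left(-7 + 23\right) = - \frac{4205507485062143}{104343} + 16 = - \frac{4205507483392655}{104343}$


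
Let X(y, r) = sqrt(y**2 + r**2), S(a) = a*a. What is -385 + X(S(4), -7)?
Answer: -385 + sqrt(305) ≈ -367.54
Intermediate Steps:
S(a) = a**2
X(y, r) = sqrt(r**2 + y**2)
-385 + X(S(4), -7) = -385 + sqrt((-7)**2 + (4**2)**2) = -385 + sqrt(49 + 16**2) = -385 + sqrt(49 + 256) = -385 + sqrt(305)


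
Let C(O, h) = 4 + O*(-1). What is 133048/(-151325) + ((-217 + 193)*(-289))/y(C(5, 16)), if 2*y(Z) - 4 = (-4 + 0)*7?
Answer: -87598898/151325 ≈ -578.88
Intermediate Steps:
C(O, h) = 4 - O
y(Z) = -12 (y(Z) = 2 + ((-4 + 0)*7)/2 = 2 + (-4*7)/2 = 2 + (½)*(-28) = 2 - 14 = -12)
133048/(-151325) + ((-217 + 193)*(-289))/y(C(5, 16)) = 133048/(-151325) + ((-217 + 193)*(-289))/(-12) = 133048*(-1/151325) - 24*(-289)*(-1/12) = -133048/151325 + 6936*(-1/12) = -133048/151325 - 578 = -87598898/151325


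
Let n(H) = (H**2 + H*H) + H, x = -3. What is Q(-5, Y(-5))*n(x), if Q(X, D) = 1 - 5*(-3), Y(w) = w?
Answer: 240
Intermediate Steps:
Q(X, D) = 16 (Q(X, D) = 1 + 15 = 16)
n(H) = H + 2*H**2 (n(H) = (H**2 + H**2) + H = 2*H**2 + H = H + 2*H**2)
Q(-5, Y(-5))*n(x) = 16*(-3*(1 + 2*(-3))) = 16*(-3*(1 - 6)) = 16*(-3*(-5)) = 16*15 = 240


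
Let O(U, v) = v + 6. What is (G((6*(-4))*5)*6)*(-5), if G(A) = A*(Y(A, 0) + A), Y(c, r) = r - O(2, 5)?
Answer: -471600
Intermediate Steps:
O(U, v) = 6 + v
Y(c, r) = -11 + r (Y(c, r) = r - (6 + 5) = r - 1*11 = r - 11 = -11 + r)
G(A) = A*(-11 + A) (G(A) = A*((-11 + 0) + A) = A*(-11 + A))
(G((6*(-4))*5)*6)*(-5) = ((((6*(-4))*5)*(-11 + (6*(-4))*5))*6)*(-5) = (((-24*5)*(-11 - 24*5))*6)*(-5) = (-120*(-11 - 120)*6)*(-5) = (-120*(-131)*6)*(-5) = (15720*6)*(-5) = 94320*(-5) = -471600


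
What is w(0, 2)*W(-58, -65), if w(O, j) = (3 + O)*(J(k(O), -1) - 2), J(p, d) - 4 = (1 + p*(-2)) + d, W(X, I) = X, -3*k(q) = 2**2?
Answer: -812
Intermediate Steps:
k(q) = -4/3 (k(q) = -1/3*2**2 = -1/3*4 = -4/3)
J(p, d) = 5 + d - 2*p (J(p, d) = 4 + ((1 + p*(-2)) + d) = 4 + ((1 - 2*p) + d) = 4 + (1 + d - 2*p) = 5 + d - 2*p)
w(O, j) = 14 + 14*O/3 (w(O, j) = (3 + O)*((5 - 1 - 2*(-4/3)) - 2) = (3 + O)*((5 - 1 + 8/3) - 2) = (3 + O)*(20/3 - 2) = (3 + O)*(14/3) = 14 + 14*O/3)
w(0, 2)*W(-58, -65) = (14 + (14/3)*0)*(-58) = (14 + 0)*(-58) = 14*(-58) = -812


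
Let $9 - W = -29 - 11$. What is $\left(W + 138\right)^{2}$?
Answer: $34969$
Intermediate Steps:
$W = 49$ ($W = 9 - \left(-29 - 11\right) = 9 - -40 = 9 + 40 = 49$)
$\left(W + 138\right)^{2} = \left(49 + 138\right)^{2} = 187^{2} = 34969$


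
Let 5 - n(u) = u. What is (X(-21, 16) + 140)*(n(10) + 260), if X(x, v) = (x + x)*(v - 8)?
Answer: -49980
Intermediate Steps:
X(x, v) = 2*x*(-8 + v) (X(x, v) = (2*x)*(-8 + v) = 2*x*(-8 + v))
n(u) = 5 - u
(X(-21, 16) + 140)*(n(10) + 260) = (2*(-21)*(-8 + 16) + 140)*((5 - 1*10) + 260) = (2*(-21)*8 + 140)*((5 - 10) + 260) = (-336 + 140)*(-5 + 260) = -196*255 = -49980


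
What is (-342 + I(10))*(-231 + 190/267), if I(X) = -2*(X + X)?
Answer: 23488034/267 ≈ 87970.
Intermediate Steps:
I(X) = -4*X
(-342 + I(10))*(-231 + 190/267) = (-342 - 4*10)*(-231 + 190/267) = (-342 - 40)*(-231 + 190*(1/267)) = -382*(-231 + 190/267) = -382*(-61487/267) = 23488034/267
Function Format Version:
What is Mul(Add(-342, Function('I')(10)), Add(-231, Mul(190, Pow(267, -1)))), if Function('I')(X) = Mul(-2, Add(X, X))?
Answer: Rational(23488034, 267) ≈ 87970.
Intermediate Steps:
Function('I')(X) = Mul(-4, X) (Function('I')(X) = Mul(-2, Mul(2, X)) = Mul(-4, X))
Mul(Add(-342, Function('I')(10)), Add(-231, Mul(190, Pow(267, -1)))) = Mul(Add(-342, Mul(-4, 10)), Add(-231, Mul(190, Pow(267, -1)))) = Mul(Add(-342, -40), Add(-231, Mul(190, Rational(1, 267)))) = Mul(-382, Add(-231, Rational(190, 267))) = Mul(-382, Rational(-61487, 267)) = Rational(23488034, 267)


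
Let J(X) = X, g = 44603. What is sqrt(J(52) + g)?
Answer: sqrt(44655) ≈ 211.32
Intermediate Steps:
sqrt(J(52) + g) = sqrt(52 + 44603) = sqrt(44655)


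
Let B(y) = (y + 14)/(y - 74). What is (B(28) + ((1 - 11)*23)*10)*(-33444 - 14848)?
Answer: 2555660932/23 ≈ 1.1112e+8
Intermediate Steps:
B(y) = (14 + y)/(-74 + y)
(B(28) + ((1 - 11)*23)*10)*(-33444 - 14848) = ((14 + 28)/(-74 + 28) + ((1 - 11)*23)*10)*(-33444 - 14848) = (42/(-46) - 10*23*10)*(-48292) = (-1/46*42 - 230*10)*(-48292) = (-21/23 - 2300)*(-48292) = -52921/23*(-48292) = 2555660932/23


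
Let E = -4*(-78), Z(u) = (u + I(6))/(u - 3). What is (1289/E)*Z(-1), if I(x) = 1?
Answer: 0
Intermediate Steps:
Z(u) = (1 + u)/(-3 + u) (Z(u) = (u + 1)/(u - 3) = (1 + u)/(-3 + u))
E = 312
(1289/E)*Z(-1) = (1289/312)*((1 - 1)/(-3 - 1)) = (1289*(1/312))*(0/(-4)) = 1289*(-1/4*0)/312 = (1289/312)*0 = 0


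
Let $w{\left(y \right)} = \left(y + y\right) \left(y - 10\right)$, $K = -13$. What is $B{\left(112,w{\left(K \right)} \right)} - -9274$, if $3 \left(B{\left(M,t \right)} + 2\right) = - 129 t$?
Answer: $-16442$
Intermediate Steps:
$w{\left(y \right)} = 2 y \left(-10 + y\right)$
$B{\left(M,t \right)} = -2 - 43 t$ ($B{\left(M,t \right)} = -2 + \frac{\left(-129\right) t}{3} = -2 - 43 t$)
$B{\left(112,w{\left(K \right)} \right)} - -9274 = \left(-2 - 43 \cdot 2 \left(-13\right) \left(-10 - 13\right)\right) - -9274 = \left(-2 - 43 \cdot 2 \left(-13\right) \left(-23\right)\right) + 9274 = \left(-2 - 25714\right) + 9274 = -25716 + 9274 = -16442$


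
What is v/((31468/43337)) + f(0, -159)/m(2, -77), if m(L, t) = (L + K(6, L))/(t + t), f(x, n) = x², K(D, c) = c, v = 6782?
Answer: 146955767/15734 ≈ 9340.0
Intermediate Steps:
m(L, t) = L/t (m(L, t) = (L + L)/(t + t) = (2*L)/((2*t)) = (2*L)*(1/(2*t)) = L/t)
v/((31468/43337)) + f(0, -159)/m(2, -77) = 6782/((31468/43337)) + 0²/((2/(-77))) = 6782/((31468*(1/43337))) + 0/((2*(-1/77))) = 6782/(31468/43337) + 0/(-2/77) = 6782*(43337/31468) + 0*(-77/2) = 146955767/15734 + 0 = 146955767/15734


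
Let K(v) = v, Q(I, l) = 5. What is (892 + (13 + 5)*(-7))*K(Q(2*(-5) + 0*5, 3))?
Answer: 3830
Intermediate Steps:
(892 + (13 + 5)*(-7))*K(Q(2*(-5) + 0*5, 3)) = (892 + (13 + 5)*(-7))*5 = (892 + 18*(-7))*5 = (892 - 126)*5 = 766*5 = 3830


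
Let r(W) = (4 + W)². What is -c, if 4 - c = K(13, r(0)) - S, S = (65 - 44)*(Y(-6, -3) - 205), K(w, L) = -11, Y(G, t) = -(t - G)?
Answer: 4353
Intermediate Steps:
Y(G, t) = G - t
S = -4368 (S = (65 - 44)*((-6 - 1*(-3)) - 205) = 21*((-6 + 3) - 205) = 21*(-3 - 205) = 21*(-208) = -4368)
c = -4353 (c = 4 - (-11 - 1*(-4368)) = 4 - (-11 + 4368) = 4 - 1*4357 = 4 - 4357 = -4353)
-c = -1*(-4353) = 4353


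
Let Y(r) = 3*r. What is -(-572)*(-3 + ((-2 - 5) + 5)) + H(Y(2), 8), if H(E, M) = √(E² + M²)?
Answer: -2850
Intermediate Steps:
-(-572)*(-3 + ((-2 - 5) + 5)) + H(Y(2), 8) = -(-572)*(-3 + ((-2 - 5) + 5)) + √((3*2)² + 8²) = -(-572)*(-3 + (-7 + 5)) + √(6² + 64) = -(-572)*(-3 - 2) + √(36 + 64) = -(-572)*(-5) + √100 = -143*20 + 10 = -2860 + 10 = -2850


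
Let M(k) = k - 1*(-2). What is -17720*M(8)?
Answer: -177200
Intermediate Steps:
M(k) = 2 + k (M(k) = k + 2 = 2 + k)
-17720*M(8) = -17720*(2 + 8) = -17720*10 = -177200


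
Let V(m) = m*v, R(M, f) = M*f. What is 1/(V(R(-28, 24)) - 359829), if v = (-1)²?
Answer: -1/360501 ≈ -2.7739e-6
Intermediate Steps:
v = 1
V(m) = m (V(m) = m*1 = m)
1/(V(R(-28, 24)) - 359829) = 1/(-28*24 - 359829) = 1/(-672 - 359829) = 1/(-360501) = -1/360501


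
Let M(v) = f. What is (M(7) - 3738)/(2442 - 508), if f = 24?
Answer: -1857/967 ≈ -1.9204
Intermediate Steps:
M(v) = 24
(M(7) - 3738)/(2442 - 508) = (24 - 3738)/(2442 - 508) = -3714/1934 = -3714*1/1934 = -1857/967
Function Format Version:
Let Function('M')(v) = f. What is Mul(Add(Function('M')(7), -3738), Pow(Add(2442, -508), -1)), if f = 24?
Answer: Rational(-1857, 967) ≈ -1.9204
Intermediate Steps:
Function('M')(v) = 24
Mul(Add(Function('M')(7), -3738), Pow(Add(2442, -508), -1)) = Mul(Add(24, -3738), Pow(Add(2442, -508), -1)) = Mul(-3714, Pow(1934, -1)) = Mul(-3714, Rational(1, 1934)) = Rational(-1857, 967)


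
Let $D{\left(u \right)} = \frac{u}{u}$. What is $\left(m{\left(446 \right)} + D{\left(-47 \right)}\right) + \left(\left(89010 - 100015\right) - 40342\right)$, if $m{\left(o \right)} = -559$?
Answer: $-51905$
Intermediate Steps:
$D{\left(u \right)} = 1$
$\left(m{\left(446 \right)} + D{\left(-47 \right)}\right) + \left(\left(89010 - 100015\right) - 40342\right) = \left(-559 + 1\right) + \left(\left(89010 - 100015\right) - 40342\right) = -558 - 51347 = -51905$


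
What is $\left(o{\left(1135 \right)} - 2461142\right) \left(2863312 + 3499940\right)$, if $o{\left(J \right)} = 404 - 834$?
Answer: $-15663602952144$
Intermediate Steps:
$o{\left(J \right)} = -430$ ($o{\left(J \right)} = 404 - 834 = -430$)
$\left(o{\left(1135 \right)} - 2461142\right) \left(2863312 + 3499940\right) = \left(-430 - 2461142\right) \left(2863312 + 3499940\right) = \left(-2461572\right) 6363252 = -15663602952144$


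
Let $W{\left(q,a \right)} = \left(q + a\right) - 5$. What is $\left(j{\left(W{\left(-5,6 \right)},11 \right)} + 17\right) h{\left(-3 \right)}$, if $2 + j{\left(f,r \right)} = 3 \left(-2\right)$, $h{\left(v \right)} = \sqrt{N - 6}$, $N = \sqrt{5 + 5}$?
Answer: $9 \sqrt{-6 + \sqrt{10}} \approx 15.161 i$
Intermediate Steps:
$N = \sqrt{10} \approx 3.1623$
$h{\left(v \right)} = \sqrt{-6 + \sqrt{10}}$ ($h{\left(v \right)} = \sqrt{\sqrt{10} - 6} = \sqrt{-6 + \sqrt{10}}$)
$W{\left(q,a \right)} = -5 + a + q$ ($W{\left(q,a \right)} = \left(a + q\right) - 5 = -5 + a + q$)
$j{\left(f,r \right)} = -8$ ($j{\left(f,r \right)} = -2 + 3 \left(-2\right) = -2 - 6 = -8$)
$\left(j{\left(W{\left(-5,6 \right)},11 \right)} + 17\right) h{\left(-3 \right)} = \left(-8 + 17\right) \sqrt{-6 + \sqrt{10}} = 9 \sqrt{-6 + \sqrt{10}}$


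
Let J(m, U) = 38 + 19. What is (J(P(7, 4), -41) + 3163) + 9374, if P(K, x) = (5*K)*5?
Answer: 12594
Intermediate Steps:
P(K, x) = 25*K
J(m, U) = 57
(J(P(7, 4), -41) + 3163) + 9374 = (57 + 3163) + 9374 = 3220 + 9374 = 12594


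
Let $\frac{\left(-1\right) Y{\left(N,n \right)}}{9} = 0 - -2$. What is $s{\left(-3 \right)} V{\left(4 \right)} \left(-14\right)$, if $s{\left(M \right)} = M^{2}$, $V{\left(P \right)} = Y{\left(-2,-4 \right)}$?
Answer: $2268$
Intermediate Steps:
$Y{\left(N,n \right)} = -18$ ($Y{\left(N,n \right)} = - 9 \left(0 - -2\right) = - 9 \left(0 + 2\right) = \left(-9\right) 2 = -18$)
$V{\left(P \right)} = -18$
$s{\left(-3 \right)} V{\left(4 \right)} \left(-14\right) = \left(-3\right)^{2} \left(-18\right) \left(-14\right) = 9 \left(-18\right) \left(-14\right) = \left(-162\right) \left(-14\right) = 2268$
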